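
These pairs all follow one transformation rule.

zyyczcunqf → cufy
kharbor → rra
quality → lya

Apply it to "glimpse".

Looking at the pairs, the operation is to move the first 3 characters to the end (rotate left by 3), then keep one character in every 3, starting at position 1 (positions 1st, 4th, 7th, ...).
Applying that to "glimpse" gives "mei".

mei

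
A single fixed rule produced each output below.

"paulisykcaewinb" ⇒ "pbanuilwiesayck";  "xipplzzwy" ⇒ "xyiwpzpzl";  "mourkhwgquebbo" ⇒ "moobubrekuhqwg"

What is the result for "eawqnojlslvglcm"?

emacwlqgnvoljsl

Rule — take characters alternately from the front and the back (1st, last, 2nd, 2nd-last, ...).
Applying that to "eawqnojlslvglcm" gives "emacwlqgnvoljsl".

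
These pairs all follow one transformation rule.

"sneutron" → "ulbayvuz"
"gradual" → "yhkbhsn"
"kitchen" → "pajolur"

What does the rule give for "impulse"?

twbszlp

The transformation: shift every letter 7 places forward in the alphabet (wrapping around), then move the first character to the end.
On "impulse": the first step gives "ptwbszl", and the second then gives "twbszlp".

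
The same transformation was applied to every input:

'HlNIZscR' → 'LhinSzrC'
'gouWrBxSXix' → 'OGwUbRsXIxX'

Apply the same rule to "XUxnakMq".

uxNXKAQm

Each output is the input with this applied: swap each adjacent pair of characters (1↔2, 3↔4, ...), then flip the case of every letter.
Starting from "XUxnakMq": after the first operation, "UXnxkaqM"; after the second, "uxNXKAQm".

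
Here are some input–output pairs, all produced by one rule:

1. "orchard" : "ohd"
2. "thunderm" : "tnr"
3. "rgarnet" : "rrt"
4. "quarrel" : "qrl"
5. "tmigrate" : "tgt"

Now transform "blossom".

In each case the input is transformed by: keep one character in every 3, starting at position 1 (positions 1st, 4th, 7th, ...).
Applying that to "blossom" gives "bsm".

bsm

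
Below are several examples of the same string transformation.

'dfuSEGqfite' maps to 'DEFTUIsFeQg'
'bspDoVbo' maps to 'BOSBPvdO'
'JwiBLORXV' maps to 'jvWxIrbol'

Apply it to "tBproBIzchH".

ThbHPCRZOib

Rule — flip the case of every letter, then take characters alternately from the front and the back (1st, last, 2nd, 2nd-last, ...).
On "tBproBIzchH": the first step gives "TbPRObiZCHh", and the second then gives "ThbHPCRZOib".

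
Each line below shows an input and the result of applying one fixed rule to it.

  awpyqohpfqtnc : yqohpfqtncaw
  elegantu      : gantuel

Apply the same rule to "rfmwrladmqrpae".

wrladmqrpaerf

What's happening: move the first 2 characters to the end (rotate left by 2), then delete the first character.
Working it through for "rfmwrladmqrpae": intermediate "mwrladmqrpaerf", final "wrladmqrpaerf".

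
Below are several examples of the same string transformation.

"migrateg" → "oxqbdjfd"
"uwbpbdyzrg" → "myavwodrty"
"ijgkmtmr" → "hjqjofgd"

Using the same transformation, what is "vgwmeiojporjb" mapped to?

The rule is to shift every letter 3 places backward in the alphabet (wrapping around), then move the first 3 characters to the end (rotate left by 3).
"vgwmeiojporjb" → "sdtjbflgmlogy" → "jbflgmlogysdt".

jbflgmlogysdt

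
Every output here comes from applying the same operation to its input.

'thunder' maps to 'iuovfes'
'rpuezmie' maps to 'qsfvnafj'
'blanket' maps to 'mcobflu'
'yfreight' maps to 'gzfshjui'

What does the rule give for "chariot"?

In each case the input is transformed by: swap each adjacent pair of characters (1↔2, 3↔4, ...), then shift every letter 1 place forward in the alphabet (wrapping around).
"chariot" → "hcraoit" → "idsbpju".

idsbpju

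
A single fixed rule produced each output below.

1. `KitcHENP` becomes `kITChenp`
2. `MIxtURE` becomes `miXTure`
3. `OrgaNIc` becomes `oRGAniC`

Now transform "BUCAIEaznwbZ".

bucaieAZNWBz

In each case the input is transformed by: flip the case of every letter.
Doing the same to "BUCAIEaznwbZ": "bucaieAZNWBz".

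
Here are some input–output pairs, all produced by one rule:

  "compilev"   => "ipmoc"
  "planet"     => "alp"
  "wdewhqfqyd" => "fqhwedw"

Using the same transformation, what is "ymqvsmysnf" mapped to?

Rule — reverse the string, then delete the first 3 characters.
Starting from "ymqvsmysnf": after the first operation, "fnsymsvqmy"; after the second, "ymsvqmy".

ymsvqmy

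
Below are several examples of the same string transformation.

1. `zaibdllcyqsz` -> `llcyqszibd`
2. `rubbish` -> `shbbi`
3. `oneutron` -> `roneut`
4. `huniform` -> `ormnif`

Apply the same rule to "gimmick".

ckmmi

Looking at the pairs, the operation is to delete the first 2 characters, then move the first 3 characters to the end (rotate left by 3).
For "gimmick", step one produces "mmick"; step two turns that into "ckmmi".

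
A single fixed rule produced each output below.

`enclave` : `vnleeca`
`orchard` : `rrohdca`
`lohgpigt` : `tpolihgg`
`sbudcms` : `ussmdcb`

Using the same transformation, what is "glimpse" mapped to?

spmlige

Each output is the input with this applied: sort the characters into reverse alphabetical order.
Doing the same to "glimpse": "spmlige".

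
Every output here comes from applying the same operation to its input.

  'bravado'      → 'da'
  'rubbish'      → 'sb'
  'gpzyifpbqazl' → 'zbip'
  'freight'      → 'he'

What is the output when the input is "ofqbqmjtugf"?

In each case the input is transformed by: reverse the string, then keep one character in every 3, starting at position 2 (positions 2nd, 5th, 8th, ...).
Applying both steps to "ofqbqmjtugf": "fgutjmqbqfo", then "gjbo".
(Check on "rubbish": → "hsibbur" → "sb" ✓)

gjbo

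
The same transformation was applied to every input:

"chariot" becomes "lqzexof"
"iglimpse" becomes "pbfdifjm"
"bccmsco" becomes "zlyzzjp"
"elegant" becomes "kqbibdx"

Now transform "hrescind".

Rule — move the last 2 characters to the front (rotate right by 2), then shift every letter 3 places backward in the alphabet (wrapping around).
Working it through for "hrescind": intermediate "ndhresci", final "kaeobpzf".

kaeobpzf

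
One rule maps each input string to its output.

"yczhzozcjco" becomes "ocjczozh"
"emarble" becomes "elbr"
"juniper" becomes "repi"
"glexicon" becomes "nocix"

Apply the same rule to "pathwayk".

Looking at the pairs, the operation is to delete the first 3 characters, then reverse the string.
On "pathwayk": the first step gives "hwayk", and the second then gives "kyawh".
(Check on "yczhzozcjco": → "hzozcjco" → "ocjczozh" ✓)

kyawh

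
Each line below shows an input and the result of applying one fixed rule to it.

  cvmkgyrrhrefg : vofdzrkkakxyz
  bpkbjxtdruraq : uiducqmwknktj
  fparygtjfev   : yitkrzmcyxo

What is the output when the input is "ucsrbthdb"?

The rule is to shift every letter 7 places backward in the alphabet (wrapping around).
For "ucsrbthdb" the result is "nvlkumawu".

nvlkumawu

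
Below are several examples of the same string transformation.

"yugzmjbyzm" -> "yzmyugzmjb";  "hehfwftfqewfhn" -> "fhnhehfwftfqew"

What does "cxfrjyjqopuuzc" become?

uzccxfrjyjqopu

Looking at the pairs, the operation is to move the last 3 characters to the front (rotate right by 3).
On "cxfrjyjqopuuzc" that produces "uzccxfrjyjqopu".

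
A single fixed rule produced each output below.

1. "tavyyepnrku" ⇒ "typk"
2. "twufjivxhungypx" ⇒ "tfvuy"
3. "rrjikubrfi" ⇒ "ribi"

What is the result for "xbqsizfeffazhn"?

xsffh

The pattern: keep one character in every 3, starting at position 1 (positions 1st, 4th, 7th, ...).
Doing the same to "xbqsizfeffazhn": "xsffh".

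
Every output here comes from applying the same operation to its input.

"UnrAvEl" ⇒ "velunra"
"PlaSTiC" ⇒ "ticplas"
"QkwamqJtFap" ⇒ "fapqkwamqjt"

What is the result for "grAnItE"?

Each output is the input with this applied: move the last 3 characters to the front (rotate right by 3), then convert every letter to lowercase.
For "grAnItE", step one produces "ItEgrAn"; step two turns that into "itegran".

itegran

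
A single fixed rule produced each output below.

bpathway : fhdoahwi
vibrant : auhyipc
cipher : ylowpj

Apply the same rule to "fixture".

lybaepm

In each case the input is transformed by: reverse the string, then shift every letter 7 places forward in the alphabet (wrapping around).
Doing the same to "fixture": "lybaepm".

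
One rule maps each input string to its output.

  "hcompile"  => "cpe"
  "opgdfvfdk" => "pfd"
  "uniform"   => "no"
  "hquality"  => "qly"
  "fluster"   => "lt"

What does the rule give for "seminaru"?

The pattern: keep one character in every 3, starting at position 2 (positions 2nd, 5th, 8th, ...).
For "seminaru" the result is "enu".

enu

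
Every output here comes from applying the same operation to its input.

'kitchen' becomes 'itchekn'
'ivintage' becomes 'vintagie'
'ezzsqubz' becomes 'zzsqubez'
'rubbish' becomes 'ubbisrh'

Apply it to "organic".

rganioc

The transformation: swap the first and last characters, then move the first character to the end.
On "organic": the first step gives "crganio", and the second then gives "rganioc".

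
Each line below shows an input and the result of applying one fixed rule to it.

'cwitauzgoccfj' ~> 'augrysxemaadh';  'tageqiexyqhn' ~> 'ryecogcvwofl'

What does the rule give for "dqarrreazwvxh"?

The pattern: shift every letter 2 places backward in the alphabet (wrapping around).
Doing the same to "dqarrreazwvxh": "boypppcyxutvf".

boypppcyxutvf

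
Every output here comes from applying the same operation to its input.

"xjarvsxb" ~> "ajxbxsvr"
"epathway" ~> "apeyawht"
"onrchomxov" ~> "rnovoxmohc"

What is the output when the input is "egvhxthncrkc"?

vgeckrcnhtxh

The transformation: move the first 3 characters to the end (rotate left by 3), then reverse the string.
Doing the same to "egvhxthncrkc": "vgeckrcnhtxh".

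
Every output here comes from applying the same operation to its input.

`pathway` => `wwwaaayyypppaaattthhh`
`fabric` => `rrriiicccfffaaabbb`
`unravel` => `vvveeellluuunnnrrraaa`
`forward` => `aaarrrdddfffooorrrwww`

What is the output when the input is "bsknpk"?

nnnpppkkkbbbssskkk

Each output is the input with this applied: move the last 3 characters to the front (rotate right by 3), then repeat every character 3 times.
For "bsknpk" the result is "nnnpppkkkbbbssskkk".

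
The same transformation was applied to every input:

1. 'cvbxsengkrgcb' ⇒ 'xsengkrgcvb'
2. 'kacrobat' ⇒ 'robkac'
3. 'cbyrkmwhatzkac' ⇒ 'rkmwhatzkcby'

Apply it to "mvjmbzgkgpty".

Rule — delete the last 2 characters, then move the first 3 characters to the end (rotate left by 3).
Starting from "mvjmbzgkgpty": after the first operation, "mvjmbzgkgp"; after the second, "mbzgkgpmvj".

mbzgkgpmvj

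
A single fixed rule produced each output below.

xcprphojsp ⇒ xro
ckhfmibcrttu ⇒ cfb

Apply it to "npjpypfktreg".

Looking at the pairs, the operation is to delete the last 3 characters, then keep one character in every 3, starting at position 1 (positions 1st, 4th, 7th, ...).
Working it through for "npjpypfktreg": intermediate "npjpypfkt", final "npf".

npf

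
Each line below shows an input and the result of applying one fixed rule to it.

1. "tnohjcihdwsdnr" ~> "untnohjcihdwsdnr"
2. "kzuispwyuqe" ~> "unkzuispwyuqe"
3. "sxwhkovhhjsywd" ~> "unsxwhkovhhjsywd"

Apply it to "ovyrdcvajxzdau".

Each output is the input with this applied: prepend "un".
Applying that to "ovyrdcvajxzdau" gives "unovyrdcvajxzdau".

unovyrdcvajxzdau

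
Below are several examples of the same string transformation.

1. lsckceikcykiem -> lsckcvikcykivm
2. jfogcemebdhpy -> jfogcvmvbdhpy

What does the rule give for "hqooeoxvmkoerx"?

hqoovoxvmkovrx

In each case the input is transformed by: replace every "e" with "v".
"hqooeoxvmkoerx" → "hqoovoxvmkovrx".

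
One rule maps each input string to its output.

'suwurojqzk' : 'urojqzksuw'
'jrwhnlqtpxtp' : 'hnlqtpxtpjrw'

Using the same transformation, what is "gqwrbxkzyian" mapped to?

rbxkzyiangqw

Each output is the input with this applied: move the first 3 characters to the end (rotate left by 3).
So "gqwrbxkzyian" becomes "rbxkzyiangqw".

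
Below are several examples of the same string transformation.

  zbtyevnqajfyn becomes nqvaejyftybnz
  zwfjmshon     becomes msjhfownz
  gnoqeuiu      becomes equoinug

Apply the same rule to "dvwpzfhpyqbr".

hfpzypqwbvrd

Looking at the pairs, the operation is to take characters alternately from the front and the back (1st, last, 2nd, 2nd-last, ...), then reverse the string.
For "dvwpzfhpyqbr" the result is "hfpzypqwbvrd".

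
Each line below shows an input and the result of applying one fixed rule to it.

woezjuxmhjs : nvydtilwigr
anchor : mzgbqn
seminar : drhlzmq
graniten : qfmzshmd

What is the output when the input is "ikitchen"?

jhshgbmd

Looking at the pairs, the operation is to shift every letter 1 place backward in the alphabet (wrapping around), then swap each adjacent pair of characters (1↔2, 3↔4, ...).
Applying that to "ikitchen" gives "jhshgbmd".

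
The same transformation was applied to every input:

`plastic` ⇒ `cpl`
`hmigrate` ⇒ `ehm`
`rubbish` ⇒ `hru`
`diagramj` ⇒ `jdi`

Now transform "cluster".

What's happening: move the first 2 characters to the end (rotate left by 2), then keep only the last 3 characters.
Applying that to "cluster" gives "rcl".

rcl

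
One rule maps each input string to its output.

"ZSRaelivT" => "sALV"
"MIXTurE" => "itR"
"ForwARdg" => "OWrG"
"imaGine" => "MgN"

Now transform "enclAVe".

NLv

Looking at the pairs, the operation is to keep every other character starting from the second (positions 2nd, 4th, 6th, ...), then flip the case of every letter.
Working it through for "enclAVe": intermediate "nlV", final "NLv".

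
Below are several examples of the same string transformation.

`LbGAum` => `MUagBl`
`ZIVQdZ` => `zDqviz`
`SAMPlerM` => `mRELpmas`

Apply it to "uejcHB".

bhCJEU

Rule — reverse the string, then flip the case of every letter.
For "uejcHB", step one produces "BHcjeu"; step two turns that into "bhCJEU".
(Check on "SAMPlerM": → "MrelPMAS" → "mRELpmas" ✓)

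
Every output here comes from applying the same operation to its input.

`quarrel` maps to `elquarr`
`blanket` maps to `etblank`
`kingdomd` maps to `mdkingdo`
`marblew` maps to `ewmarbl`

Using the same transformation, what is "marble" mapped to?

The rule is to move the last 2 characters to the front (rotate right by 2).
For "marble" the result is "lemarb".

lemarb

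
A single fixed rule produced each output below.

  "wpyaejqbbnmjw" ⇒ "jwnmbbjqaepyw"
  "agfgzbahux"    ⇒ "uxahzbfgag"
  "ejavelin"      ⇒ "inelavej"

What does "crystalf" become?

The pattern: reverse the string, then swap each adjacent pair of characters (1↔2, 3↔4, ...).
Applying that to "crystalf" gives "lftayscr".

lftayscr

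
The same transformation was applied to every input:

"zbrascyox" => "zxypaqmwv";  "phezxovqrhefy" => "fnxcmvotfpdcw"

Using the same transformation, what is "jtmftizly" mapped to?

rhdkgrjxw

Looking at the pairs, the operation is to shift every letter 2 places backward in the alphabet (wrapping around), then swap each adjacent pair of characters (1↔2, 3↔4, ...).
"jtmftizly" → "hrkdrgxjw" → "rhdkgrjxw".
(Check on "phezxovqrhefy": → "nfcxvmtopfcdw" → "fnxcmvotfpdcw" ✓)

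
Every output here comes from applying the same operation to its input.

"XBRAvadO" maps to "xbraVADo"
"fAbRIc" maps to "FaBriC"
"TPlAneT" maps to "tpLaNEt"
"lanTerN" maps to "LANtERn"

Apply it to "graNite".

The pattern: flip the case of every letter.
So "graNite" becomes "GRAnITE".

GRAnITE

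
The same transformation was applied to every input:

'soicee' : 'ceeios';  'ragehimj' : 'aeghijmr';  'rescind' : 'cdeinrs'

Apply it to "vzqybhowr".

bhoqrvwyz

Each output is the input with this applied: sort the characters into alphabetical order.
On "vzqybhowr" that produces "bhoqrvwyz".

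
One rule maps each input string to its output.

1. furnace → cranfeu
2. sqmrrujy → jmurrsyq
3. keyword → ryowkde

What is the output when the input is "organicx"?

cgianoxr

Rule — take characters alternately from the front and the back (1st, last, 2nd, 2nd-last, ...), then move the first 3 characters to the end (rotate left by 3).
For "organicx", step one produces "oxrcgian"; step two turns that into "cgianoxr".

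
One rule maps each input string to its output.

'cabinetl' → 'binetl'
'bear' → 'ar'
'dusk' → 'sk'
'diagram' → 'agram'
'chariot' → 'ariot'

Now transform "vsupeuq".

upeuq

The transformation: delete the first 2 characters.
Doing the same to "vsupeuq": "upeuq".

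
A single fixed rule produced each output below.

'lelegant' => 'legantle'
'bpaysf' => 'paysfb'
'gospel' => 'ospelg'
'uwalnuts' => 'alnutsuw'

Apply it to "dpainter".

In each case the input is transformed by: swap the front and back halves of the string, then move the last 2 characters to the front (rotate right by 2).
Applying both steps to "dpainter": "nterdpai", then "ainterdp".

ainterdp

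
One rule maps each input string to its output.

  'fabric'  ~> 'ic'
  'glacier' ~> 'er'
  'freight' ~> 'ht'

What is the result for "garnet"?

et

The rule is to keep only the last 2 characters.
For "garnet" the result is "et".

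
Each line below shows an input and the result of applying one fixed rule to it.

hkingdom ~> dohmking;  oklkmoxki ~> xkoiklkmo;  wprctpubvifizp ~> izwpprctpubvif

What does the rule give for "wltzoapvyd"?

vywdltzoap

The transformation: swap the first and last characters, then move the last 3 characters to the front (rotate right by 3).
Starting from "wltzoapvyd": after the first operation, "dltzoapvyw"; after the second, "vywdltzoap".
(Check on "oklkmoxki": → "iklkmoxko" → "xkoiklkmo" ✓)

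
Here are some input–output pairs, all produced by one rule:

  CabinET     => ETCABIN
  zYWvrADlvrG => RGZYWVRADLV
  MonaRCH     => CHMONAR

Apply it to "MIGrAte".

Rule — move the last 2 characters to the front (rotate right by 2), then convert every letter to uppercase.
Working it through for "MIGrAte": intermediate "teMIGrA", final "TEMIGRA".

TEMIGRA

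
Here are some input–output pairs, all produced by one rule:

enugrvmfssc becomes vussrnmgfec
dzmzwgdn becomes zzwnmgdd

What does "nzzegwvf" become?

What's happening: sort the characters into reverse alphabetical order.
For "nzzegwvf" the result is "zzwvngfe".

zzwvngfe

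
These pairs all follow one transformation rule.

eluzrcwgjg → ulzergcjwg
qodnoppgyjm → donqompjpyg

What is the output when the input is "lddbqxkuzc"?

Rule — move the first 2 characters to the end (rotate left by 2), then take characters alternately from the front and the back (1st, last, 2nd, 2nd-last, ...).
On "lddbqxkuzc": the first step gives "dbqxkuzcld", and the second then gives "ddblqcxzku".

ddblqcxzku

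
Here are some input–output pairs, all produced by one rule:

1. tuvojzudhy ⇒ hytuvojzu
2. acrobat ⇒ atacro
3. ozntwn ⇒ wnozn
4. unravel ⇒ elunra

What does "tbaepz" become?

pztba

The pattern: move the last 3 characters to the front (rotate right by 3), then delete the first character.
On "tbaepz": the first step gives "epztba", and the second then gives "pztba".
(Check on "tuvojzudhy": → "dhytuvojzu" → "hytuvojzu" ✓)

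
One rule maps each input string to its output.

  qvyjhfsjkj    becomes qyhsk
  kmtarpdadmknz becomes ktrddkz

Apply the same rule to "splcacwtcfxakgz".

In each case the input is transformed by: keep every other character starting from the first (positions 1st, 3rd, 5th, ...).
For "splcacwtcfxakgz" the result is "slawcxkz".

slawcxkz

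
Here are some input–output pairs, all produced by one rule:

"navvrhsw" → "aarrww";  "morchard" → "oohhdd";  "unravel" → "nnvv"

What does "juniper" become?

The pattern: keep one character in every 3, starting at position 2 (positions 2nd, 5th, 8th, ...), then double every character.
Working it through for "juniper": intermediate "up", final "uupp".

uupp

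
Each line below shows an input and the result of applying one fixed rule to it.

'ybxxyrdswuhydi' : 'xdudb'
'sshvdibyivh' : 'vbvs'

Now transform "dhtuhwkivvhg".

The rule is to move the first 3 characters to the end (rotate left by 3), then keep one character in every 3, starting at position 1 (positions 1st, 4th, 7th, ...).
On "dhtuhwkivvhg": the first step gives "uhwkivvhgdht", and the second then gives "ukvd".

ukvd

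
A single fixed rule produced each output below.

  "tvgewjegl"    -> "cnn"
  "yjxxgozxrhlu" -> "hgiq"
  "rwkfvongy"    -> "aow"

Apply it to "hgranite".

In each case the input is transformed by: shift every letter 9 places forward in the alphabet (wrapping around), then keep one character in every 3, starting at position 1 (positions 1st, 4th, 7th, ...).
Applying both steps to "hgranite": "qpajwrcn", then "qjc".

qjc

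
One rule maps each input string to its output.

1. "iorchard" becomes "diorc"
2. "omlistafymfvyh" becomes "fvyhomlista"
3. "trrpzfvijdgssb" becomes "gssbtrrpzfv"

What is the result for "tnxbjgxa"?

atnxb

Rule — swap the front and back halves of the string, then delete the first 3 characters.
On "tnxbjgxa": the first step gives "jgxatnxb", and the second then gives "atnxb".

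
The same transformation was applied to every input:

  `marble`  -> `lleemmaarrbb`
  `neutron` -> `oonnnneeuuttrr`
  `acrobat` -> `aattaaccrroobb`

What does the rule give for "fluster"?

eerrfflluusstt

Looking at the pairs, the operation is to move the last 2 characters to the front (rotate right by 2), then double every character.
On "fluster" that produces "eerrfflluusstt".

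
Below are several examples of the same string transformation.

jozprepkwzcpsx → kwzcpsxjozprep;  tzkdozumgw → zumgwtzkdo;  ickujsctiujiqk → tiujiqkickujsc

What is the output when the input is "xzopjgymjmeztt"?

What's happening: swap the front and back halves of the string.
Applying that to "xzopjgymjmeztt" gives "mjmezttxzopjgy".

mjmezttxzopjgy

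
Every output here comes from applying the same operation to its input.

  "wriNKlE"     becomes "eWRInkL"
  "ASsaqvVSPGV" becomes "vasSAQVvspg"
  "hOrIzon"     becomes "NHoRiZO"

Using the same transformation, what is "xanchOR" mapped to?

The transformation: flip the case of every letter, then move the last character to the front.
Applying both steps to "xanchOR": "XANCHor", then "rXANCHo".

rXANCHo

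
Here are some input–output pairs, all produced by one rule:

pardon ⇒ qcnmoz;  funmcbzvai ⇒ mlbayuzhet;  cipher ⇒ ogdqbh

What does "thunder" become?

Looking at the pairs, the operation is to shift every letter 1 place backward in the alphabet (wrapping around), then move the first 2 characters to the end (rotate left by 2).
On "thunder": the first step gives "sgtmcdq", and the second then gives "tmcdqsg".

tmcdqsg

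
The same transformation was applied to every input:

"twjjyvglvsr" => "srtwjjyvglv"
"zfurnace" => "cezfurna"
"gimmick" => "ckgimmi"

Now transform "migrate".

temigra

Rule — move the last 2 characters to the front (rotate right by 2).
Doing the same to "migrate": "temigra".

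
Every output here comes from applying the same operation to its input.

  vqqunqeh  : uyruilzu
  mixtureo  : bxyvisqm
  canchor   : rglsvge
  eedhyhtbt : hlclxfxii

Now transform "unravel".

vezipyr

Rule — move the first 2 characters to the end (rotate left by 2), then shift every letter 4 places forward in the alphabet (wrapping around).
Starting from "unravel": after the first operation, "ravelun"; after the second, "vezipyr".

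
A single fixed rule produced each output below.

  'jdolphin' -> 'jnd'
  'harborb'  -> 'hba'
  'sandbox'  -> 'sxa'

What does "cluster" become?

The rule is to take characters alternately from the front and the back (1st, last, 2nd, 2nd-last, ...), then keep only the first 3 characters.
Applying both steps to "cluster": "crleuts", then "crl".

crl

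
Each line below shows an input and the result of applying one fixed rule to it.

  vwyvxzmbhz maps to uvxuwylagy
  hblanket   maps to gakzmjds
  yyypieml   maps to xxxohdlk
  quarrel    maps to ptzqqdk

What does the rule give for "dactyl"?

The rule is to shift every letter 1 place backward in the alphabet (wrapping around).
For "dactyl" the result is "czbsxk".

czbsxk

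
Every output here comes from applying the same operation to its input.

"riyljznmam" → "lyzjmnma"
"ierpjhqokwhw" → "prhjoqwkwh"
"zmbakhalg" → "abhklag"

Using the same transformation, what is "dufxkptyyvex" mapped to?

xfpkytvyxe

Rule — swap each adjacent pair of characters (1↔2, 3↔4, ...), then delete the first 2 characters.
Starting from "dufxkptyyvex": after the first operation, "udxfpkytvyxe"; after the second, "xfpkytvyxe".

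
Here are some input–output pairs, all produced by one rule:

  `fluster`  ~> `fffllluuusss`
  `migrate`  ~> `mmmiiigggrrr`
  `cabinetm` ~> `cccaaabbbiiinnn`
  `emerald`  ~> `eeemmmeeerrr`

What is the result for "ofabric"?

The transformation: delete the last 3 characters, then repeat every character 3 times.
For "ofabric", step one produces "ofab"; step two turns that into "ooofffaaabbb".

ooofffaaabbb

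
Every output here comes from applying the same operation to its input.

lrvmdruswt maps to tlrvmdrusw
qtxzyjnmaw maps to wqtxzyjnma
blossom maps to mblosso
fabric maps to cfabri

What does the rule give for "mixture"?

In each case the input is transformed by: move the last character to the front.
For "mixture" the result is "emixtur".

emixtur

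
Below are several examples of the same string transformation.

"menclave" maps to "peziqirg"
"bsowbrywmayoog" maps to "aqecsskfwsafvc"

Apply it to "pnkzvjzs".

zndwtrod

The rule is to shift every letter 4 places forward in the alphabet (wrapping around), then swap the front and back halves of the string.
On "pnkzvjzs" that produces "zndwtrod".
(Check on "menclave": → "qirgpezi" → "peziqirg" ✓)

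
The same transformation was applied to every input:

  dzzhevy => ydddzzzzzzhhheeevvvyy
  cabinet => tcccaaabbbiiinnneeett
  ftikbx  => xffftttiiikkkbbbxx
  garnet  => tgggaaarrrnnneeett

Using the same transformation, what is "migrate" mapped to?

emmmiiigggrrraaatttee

In each case the input is transformed by: repeat every character 3 times, then move the last character to the front.
"migrate" → "mmmiiigggrrraaattteee" → "emmmiiigggrrraaatttee".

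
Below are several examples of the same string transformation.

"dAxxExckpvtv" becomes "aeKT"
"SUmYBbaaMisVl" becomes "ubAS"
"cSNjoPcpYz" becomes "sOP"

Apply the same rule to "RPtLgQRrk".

Looking at the pairs, the operation is to flip the case of every letter, then keep one character in every 3, starting at position 2 (positions 2nd, 5th, 8th, ...).
Starting from "RPtLgQRrk": after the first operation, "rpTlGqrRK"; after the second, "pGR".

pGR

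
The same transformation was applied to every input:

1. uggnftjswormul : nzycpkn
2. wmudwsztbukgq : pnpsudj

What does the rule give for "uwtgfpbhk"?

Each output is the input with this applied: shift every letter 7 places backward in the alphabet (wrapping around), then keep every other character starting from the first (positions 1st, 3rd, 5th, ...).
Starting from "uwtgfpbhk": after the first operation, "npmzyiuad"; after the second, "nmyud".

nmyud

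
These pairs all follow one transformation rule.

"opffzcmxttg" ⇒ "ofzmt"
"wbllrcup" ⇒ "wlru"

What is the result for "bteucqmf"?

becm

The pattern: swap each adjacent pair of characters (1↔2, 3↔4, ...), then keep every other character starting from the second (positions 2nd, 4th, 6th, ...).
Applying both steps to "bteucqmf": "tbueqcfm", then "becm".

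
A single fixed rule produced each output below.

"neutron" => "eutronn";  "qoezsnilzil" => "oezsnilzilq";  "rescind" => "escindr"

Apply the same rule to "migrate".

igratem

In each case the input is transformed by: move the first character to the end.
Doing the same to "migrate": "igratem".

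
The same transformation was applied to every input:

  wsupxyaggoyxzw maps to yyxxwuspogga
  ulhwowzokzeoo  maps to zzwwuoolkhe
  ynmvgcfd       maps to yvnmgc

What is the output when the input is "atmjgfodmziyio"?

zytommjigfda

The rule is to delete the last 2 characters, then sort the characters into reverse alphabetical order.
On "atmjgfodmziyio": the first step gives "atmjgfodmziy", and the second then gives "zytommjigfda".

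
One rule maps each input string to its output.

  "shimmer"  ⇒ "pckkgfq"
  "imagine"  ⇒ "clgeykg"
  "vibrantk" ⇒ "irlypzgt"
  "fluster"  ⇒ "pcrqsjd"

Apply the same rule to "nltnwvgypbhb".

Rule — reverse the string, then shift every letter 2 places backward in the alphabet (wrapping around).
For "nltnwvgypbhb", step one produces "bhbpygvwntln"; step two turns that into "zfznwetulrjl".
(Check on "shimmer": → "remmihs" → "pckkgfq" ✓)

zfznwetulrjl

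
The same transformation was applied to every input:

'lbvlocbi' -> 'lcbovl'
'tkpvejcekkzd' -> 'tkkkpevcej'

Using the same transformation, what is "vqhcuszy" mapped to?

What's happening: delete the last 2 characters, then take characters alternately from the front and the back (1st, last, 2nd, 2nd-last, ...).
Starting from "vqhcuszy": after the first operation, "vqhcus"; after the second, "vsquhc".
(Check on "lbvlocbi": → "lbvloc" → "lcbovl" ✓)

vsquhc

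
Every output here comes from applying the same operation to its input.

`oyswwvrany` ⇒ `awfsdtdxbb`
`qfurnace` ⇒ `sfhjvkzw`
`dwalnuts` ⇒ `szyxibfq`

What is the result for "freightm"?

lmyrkwjn

Each output is the input with this applied: shift every letter 5 places forward in the alphabet (wrapping around), then swap the front and back halves of the string.
"freightm" → "kwjnlmyr" → "lmyrkwjn".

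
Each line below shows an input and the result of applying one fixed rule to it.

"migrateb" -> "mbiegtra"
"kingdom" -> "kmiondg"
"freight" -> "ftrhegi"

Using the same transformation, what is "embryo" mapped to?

In each case the input is transformed by: take characters alternately from the front and the back (1st, last, 2nd, 2nd-last, ...).
For "embryo" the result is "eomybr".

eomybr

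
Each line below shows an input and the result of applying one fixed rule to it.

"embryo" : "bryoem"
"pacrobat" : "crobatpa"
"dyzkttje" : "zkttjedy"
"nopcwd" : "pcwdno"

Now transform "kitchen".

Rule — move the first 2 characters to the end (rotate left by 2).
Applying that to "kitchen" gives "tchenki".

tchenki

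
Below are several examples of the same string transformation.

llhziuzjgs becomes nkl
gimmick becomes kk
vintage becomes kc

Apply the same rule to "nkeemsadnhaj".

mofc

Rule — shift every letter 2 places forward in the alphabet (wrapping around), then keep one character in every 3, starting at position 2 (positions 2nd, 5th, 8th, ...).
Working it through for "nkeemsadnhaj": intermediate "pmggoucfpjcl", final "mofc".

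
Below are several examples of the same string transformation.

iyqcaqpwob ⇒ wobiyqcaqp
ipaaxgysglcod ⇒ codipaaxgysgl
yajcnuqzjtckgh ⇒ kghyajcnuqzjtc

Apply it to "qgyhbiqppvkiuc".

iucqgyhbiqppvk

The rule is to move the last 3 characters to the front (rotate right by 3).
Doing the same to "qgyhbiqppvkiuc": "iucqgyhbiqppvk".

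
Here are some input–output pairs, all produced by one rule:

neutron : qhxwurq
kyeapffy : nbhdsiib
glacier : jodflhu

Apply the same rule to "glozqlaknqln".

In each case the input is transformed by: shift every letter 3 places forward in the alphabet (wrapping around).
For "glozqlaknqln" the result is "jorctodnqtoq".

jorctodnqtoq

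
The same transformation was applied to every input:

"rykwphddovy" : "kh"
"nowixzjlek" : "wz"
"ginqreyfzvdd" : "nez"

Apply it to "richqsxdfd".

The rule is to keep one character in every 3, starting at position 3 (positions 3rd, 6th, 9th, ...), then delete the last character.
Working it through for "richqsxdfd": intermediate "csf", final "cs".
(Check on "rykwphddovy": → "kho" → "kh" ✓)

cs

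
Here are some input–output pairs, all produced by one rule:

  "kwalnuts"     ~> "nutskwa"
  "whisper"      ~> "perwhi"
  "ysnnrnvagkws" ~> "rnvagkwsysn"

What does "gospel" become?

The rule is to move the first 3 characters to the end (rotate left by 3), then delete the first character.
Starting from "gospel": after the first operation, "pelgos"; after the second, "elgos".

elgos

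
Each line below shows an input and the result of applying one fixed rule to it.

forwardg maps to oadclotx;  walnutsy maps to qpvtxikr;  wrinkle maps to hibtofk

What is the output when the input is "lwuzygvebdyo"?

What's happening: move the last 3 characters to the front (rotate right by 3), then shift every letter 3 places backward in the alphabet (wrapping around).
Starting from "lwuzygvebdyo": after the first operation, "dyolwuzygveb"; after the second, "avlitrwvdsby".

avlitrwvdsby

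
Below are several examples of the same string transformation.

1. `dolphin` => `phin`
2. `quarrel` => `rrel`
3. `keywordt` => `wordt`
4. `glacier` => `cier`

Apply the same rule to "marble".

The pattern: delete the first 3 characters.
"marble" → "ble".

ble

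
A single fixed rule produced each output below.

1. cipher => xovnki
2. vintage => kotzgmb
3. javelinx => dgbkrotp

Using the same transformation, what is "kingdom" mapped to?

The rule is to shift every letter 6 places forward in the alphabet (wrapping around), then swap the first and last characters.
Starting from "kingdom": after the first operation, "qotmjus"; after the second, "sotmjuq".

sotmjuq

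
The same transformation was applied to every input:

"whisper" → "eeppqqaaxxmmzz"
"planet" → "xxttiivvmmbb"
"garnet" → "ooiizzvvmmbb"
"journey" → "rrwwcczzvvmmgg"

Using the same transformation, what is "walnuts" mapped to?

eeiittvvccbbaa

The rule is to shift every letter 8 places forward in the alphabet (wrapping around), then double every character.
Working it through for "walnuts": intermediate "eitvcba", final "eeiittvvccbbaa".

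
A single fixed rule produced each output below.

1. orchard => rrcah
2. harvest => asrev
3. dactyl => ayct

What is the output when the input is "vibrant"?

Rule — take characters alternately from the front and the back (1st, last, 2nd, 2nd-last, ...), then delete the first 2 characters.
Applying both steps to "vibrant": "vtinbar", then "inbar".

inbar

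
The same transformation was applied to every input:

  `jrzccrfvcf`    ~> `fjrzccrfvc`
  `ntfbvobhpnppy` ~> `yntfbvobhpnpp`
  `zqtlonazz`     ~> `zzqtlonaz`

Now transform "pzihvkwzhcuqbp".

Looking at the pairs, the operation is to move the last character to the front.
So "pzihvkwzhcuqbp" becomes "ppzihvkwzhcuqb".

ppzihvkwzhcuqb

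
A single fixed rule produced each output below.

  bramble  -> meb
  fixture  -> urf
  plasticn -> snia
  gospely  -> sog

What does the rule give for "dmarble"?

meb

Rule — sort the characters into reverse alphabetical order, then keep every other character starting from the second (positions 2nd, 4th, 6th, ...).
For "dmarble", step one produces "rmledba"; step two turns that into "meb".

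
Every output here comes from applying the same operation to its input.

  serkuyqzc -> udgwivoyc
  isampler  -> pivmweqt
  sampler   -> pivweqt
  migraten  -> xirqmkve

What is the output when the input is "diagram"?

Looking at the pairs, the operation is to shift every letter 4 places forward in the alphabet (wrapping around), then move the last 3 characters to the front (rotate right by 3).
On "diagram": the first step gives "hmekveq", and the second then gives "veqhmek".

veqhmek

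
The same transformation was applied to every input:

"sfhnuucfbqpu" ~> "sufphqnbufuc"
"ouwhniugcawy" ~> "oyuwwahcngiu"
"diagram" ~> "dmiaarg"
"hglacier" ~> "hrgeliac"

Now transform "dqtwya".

daqytw

Each output is the input with this applied: take characters alternately from the front and the back (1st, last, 2nd, 2nd-last, ...).
So "dqtwya" becomes "daqytw".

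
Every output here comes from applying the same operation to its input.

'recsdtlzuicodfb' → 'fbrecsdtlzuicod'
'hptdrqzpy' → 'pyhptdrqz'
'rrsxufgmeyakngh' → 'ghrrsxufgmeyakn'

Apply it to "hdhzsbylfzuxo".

xohdhzsbylfzu

Looking at the pairs, the operation is to move the last 2 characters to the front (rotate right by 2).
Applying that to "hdhzsbylfzuxo" gives "xohdhzsbylfzu".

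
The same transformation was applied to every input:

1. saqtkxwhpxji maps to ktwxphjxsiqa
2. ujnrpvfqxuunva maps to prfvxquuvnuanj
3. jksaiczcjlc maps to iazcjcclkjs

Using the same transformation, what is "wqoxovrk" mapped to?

oxrvwkoq

In each case the input is transformed by: move the first 3 characters to the end (rotate left by 3), then swap each adjacent pair of characters (1↔2, 3↔4, ...).
For "wqoxovrk", step one produces "xovrkwqo"; step two turns that into "oxrvwkoq".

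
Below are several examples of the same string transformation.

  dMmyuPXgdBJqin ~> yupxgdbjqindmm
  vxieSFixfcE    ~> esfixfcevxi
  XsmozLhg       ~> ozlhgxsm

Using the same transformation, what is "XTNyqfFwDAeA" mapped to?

yqffwdaeaxtn

Each output is the input with this applied: move the first 3 characters to the end (rotate left by 3), then convert every letter to lowercase.
"XTNyqfFwDAeA" → "yqfFwDAeAXTN" → "yqffwdaeaxtn".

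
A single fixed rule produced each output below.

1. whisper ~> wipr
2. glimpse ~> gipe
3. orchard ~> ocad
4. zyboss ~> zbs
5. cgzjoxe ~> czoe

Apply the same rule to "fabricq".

fbiq

The transformation: keep every other character starting from the first (positions 1st, 3rd, 5th, ...).
Applying that to "fabricq" gives "fbiq".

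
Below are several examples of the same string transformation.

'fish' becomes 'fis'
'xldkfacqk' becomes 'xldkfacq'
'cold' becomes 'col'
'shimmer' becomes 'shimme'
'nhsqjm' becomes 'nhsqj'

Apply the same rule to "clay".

What's happening: delete the last character.
On "clay" that produces "cla".

cla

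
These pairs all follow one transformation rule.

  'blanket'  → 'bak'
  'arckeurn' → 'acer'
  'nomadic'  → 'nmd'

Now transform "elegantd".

Rule — swap each adjacent pair of characters (1↔2, 3↔4, ...), then keep every other character starting from the second (positions 2nd, 4th, 6th, ...).
Applying both steps to "elegantd": "legenadt", then "eeat".

eeat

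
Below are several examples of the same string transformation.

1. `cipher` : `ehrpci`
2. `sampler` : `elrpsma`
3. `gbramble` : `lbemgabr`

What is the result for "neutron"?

orntnue

Rule — move the last 2 characters to the front (rotate right by 2), then take characters alternately from the front and the back (1st, last, 2nd, 2nd-last, ...).
Starting from "neutron": after the first operation, "onneutr"; after the second, "orntnue".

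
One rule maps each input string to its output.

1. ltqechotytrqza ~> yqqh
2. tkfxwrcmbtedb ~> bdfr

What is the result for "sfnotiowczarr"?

crni

The transformation: keep one character in every 3, starting at position 3 (positions 3rd, 6th, 9th, ...), then move the first 2 characters to the end (rotate left by 2).
Working it through for "sfnotiowczarr": intermediate "nicr", final "crni".
(Check on "tkfxwrcmbtedb": → "frbd" → "bdfr" ✓)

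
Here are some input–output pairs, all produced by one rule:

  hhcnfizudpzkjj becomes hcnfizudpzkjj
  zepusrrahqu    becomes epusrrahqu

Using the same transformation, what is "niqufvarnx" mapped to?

iqufvarnx

In each case the input is transformed by: delete the first character.
"niqufvarnx" → "iqufvarnx".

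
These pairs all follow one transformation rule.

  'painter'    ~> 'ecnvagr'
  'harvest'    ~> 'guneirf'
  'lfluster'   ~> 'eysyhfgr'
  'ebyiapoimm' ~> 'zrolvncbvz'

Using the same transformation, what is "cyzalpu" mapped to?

hplmnyc

The pattern: move the last character to the front, then shift every letter 13 places forward in the alphabet (wrapping around) — i.e. ROT13.
So "cyzalpu" becomes "hplmnyc".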